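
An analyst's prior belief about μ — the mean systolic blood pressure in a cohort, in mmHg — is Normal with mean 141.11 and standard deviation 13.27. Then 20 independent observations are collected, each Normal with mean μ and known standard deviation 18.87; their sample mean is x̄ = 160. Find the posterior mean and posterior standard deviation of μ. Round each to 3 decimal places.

Posterior mean ≈ 158.265; posterior SD ≈ 4.021

Prior precision 1/τ₀² = 1/13.27² = 0.00567882; data precision n/σ² = 20/18.87² = 0.0561676.
Posterior precision = 0.00567882 + 0.0561676 = 0.0618465, giving posterior SD = 1/√0.0618465 = 4.021.
Posterior mean = (0.00567882·141.11 + 0.0561676·160) / 0.0618465 = 158.265.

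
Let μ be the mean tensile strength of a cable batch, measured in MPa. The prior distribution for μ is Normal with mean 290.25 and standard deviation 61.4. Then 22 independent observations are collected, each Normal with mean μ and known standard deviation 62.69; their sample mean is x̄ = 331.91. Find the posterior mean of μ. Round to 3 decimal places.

With known σ, the Normal prior is conjugate. Weight on the data is w = (n/σ²)/(n/σ² + 1/τ₀²) = 0.00559791/(0.00559791+0.00026525) = 0.95476.
Posterior mean = w·x̄ + (1−w)·μ₀ = 0.95476·331.91 + 0.045241·290.25 = 330.025.

Posterior mean ≈ 330.025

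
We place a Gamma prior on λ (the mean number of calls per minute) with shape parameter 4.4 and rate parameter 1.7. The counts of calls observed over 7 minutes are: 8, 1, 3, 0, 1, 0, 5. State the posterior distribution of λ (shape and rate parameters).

Posterior: Gamma(shape=22.4, rate=8.7)

The Poisson likelihood adds the total count to the shape and the number of exposure periods to the rate. Here ∑xᵢ = 18 and n = 7, so shape 4.4→22.4 and rate 1.7→8.7.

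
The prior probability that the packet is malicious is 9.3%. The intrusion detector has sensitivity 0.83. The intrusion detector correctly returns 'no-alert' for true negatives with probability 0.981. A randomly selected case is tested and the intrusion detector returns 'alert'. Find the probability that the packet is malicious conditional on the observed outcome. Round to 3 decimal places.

Write H for 'the packet is malicious'. Prior odds H:¬H = 0.093/0.907 = 0.10254. For the 'alert' outcome, the likelihood ratio is 0.83/0.019 = 43.684.
Posterior odds = 0.10254 × 43.684 = 4.4792, so P(H|E) = 4.4792/(1+4.4792) = 0.817.

P(H | E) ≈ 0.817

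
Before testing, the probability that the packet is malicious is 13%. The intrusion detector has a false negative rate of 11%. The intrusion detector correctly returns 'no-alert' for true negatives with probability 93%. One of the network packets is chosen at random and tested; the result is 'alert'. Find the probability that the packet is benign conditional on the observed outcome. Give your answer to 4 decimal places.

Let H be the event that the packet is malicious. P(H) = 0.13, so P(¬H) = 0.87. With E the 'alert' result, P(E|H) = 0.89 and P(E|¬H) = 0.07.
P(E) = 0.89·0.13 + 0.07·0.87 = 0.11570 + 0.060900 = 0.17660.
By Bayes' theorem, P(H|E) = 0.11570 / 0.17660 = 0.6552. Hence P(¬H|E) = 1 − 0.6552 = 0.3448.

P(¬H | E) ≈ 0.3448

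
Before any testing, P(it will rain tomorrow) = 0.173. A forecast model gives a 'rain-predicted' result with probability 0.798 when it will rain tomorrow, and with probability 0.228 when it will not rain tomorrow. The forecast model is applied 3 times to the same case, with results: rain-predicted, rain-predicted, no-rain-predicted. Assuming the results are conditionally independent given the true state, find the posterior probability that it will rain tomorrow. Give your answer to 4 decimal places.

With H the event that it will rain tomorrow, the joint likelihood of the observed sequence is P(data|H) = 0.798·0.798·0.202 = 0.12863 and P(data|¬H) = 0.228·0.228·0.772 = 0.040132.
Bayes: P(H|data) = 0.173·0.12863 / (0.173·0.12863 + 0.827·0.040132) = 0.022254/0.055443 = 0.4014.

Posterior P(H) ≈ 0.4014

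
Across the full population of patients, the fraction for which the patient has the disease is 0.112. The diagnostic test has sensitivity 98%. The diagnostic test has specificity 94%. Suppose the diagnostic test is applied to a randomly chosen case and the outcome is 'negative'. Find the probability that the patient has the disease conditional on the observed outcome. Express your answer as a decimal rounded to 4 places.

Write H for 'the patient has the disease'. Prior odds H:¬H = 0.112/0.888 = 0.12613. For the 'negative' outcome, the likelihood ratio is 0.02/0.94 = 0.021277.
Posterior odds = 0.12613 × 0.021277 = 0.0026835, so P(H|E) = 0.0026835/(1+0.0026835) = 0.0027.

P(H | E) ≈ 0.0027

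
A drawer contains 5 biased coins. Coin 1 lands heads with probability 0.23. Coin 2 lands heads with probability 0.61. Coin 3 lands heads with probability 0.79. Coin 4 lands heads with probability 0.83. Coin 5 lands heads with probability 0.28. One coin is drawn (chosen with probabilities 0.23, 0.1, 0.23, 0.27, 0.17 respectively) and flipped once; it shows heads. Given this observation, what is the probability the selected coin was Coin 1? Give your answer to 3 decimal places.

Posterior probability ≈ 0.093

Tabulate prior·likelihood by source: [1] prior 0.23, lik 0.23, product 0.05290; [2] prior 0.1, lik 0.61, product 0.06100; [3] prior 0.23, lik 0.79, product 0.1817; [4] prior 0.27, lik 0.83, product 0.2241; [5] prior 0.17, lik 0.28, product 0.04760.
Normalizing constant = 0.56730; the posterior for Coin 1 is its product over the sum, 0.05290/0.56730 = 0.093.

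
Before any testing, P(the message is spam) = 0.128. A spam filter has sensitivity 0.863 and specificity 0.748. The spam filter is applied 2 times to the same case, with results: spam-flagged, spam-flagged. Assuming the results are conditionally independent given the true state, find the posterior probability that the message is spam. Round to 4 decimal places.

Let H be the event that the message is spam; start with P(H) = 0.128. P('spam-flagged'|H) = 0.863, P('spam-flagged'|¬H) = 0.252.
Update on result 1 ('spam-flagged'): P(H) ← 0.863·0.1280 / (0.863·0.1280 + 0.252·0.8720) = 0.11046/0.33021 = 0.3345.
Update on result 2 ('spam-flagged'): P(H) ← 0.863·0.3345 / (0.863·0.3345 + 0.252·0.6655) = 0.28870/0.45640 = 0.6326.

Posterior P(H) ≈ 0.6326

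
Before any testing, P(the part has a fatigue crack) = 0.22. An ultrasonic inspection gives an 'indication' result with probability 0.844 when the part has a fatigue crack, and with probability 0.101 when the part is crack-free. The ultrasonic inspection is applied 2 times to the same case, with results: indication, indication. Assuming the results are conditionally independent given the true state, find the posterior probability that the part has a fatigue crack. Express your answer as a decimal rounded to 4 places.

Posterior P(H) ≈ 0.9517

With H the event that the part has a fatigue crack, the joint likelihood of the observed sequence is P(data|H) = 0.844·0.844 = 0.71234 and P(data|¬H) = 0.101·0.101 = 0.010201.
Bayes: P(H|data) = 0.22·0.71234 / (0.22·0.71234 + 0.78·0.010201) = 0.15671/0.16467 = 0.9517.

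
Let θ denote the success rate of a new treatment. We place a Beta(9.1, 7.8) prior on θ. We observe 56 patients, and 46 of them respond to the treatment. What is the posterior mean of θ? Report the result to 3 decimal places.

Observing 46 successes and 10 failures updates Beta(9.1, 7.8) by adding the success and failure counts to the two shape parameters: α = 9.1+46 = 55.1, β = 7.8+10 = 17.8.
Posterior mean = α/(α+β) = 55.1/72.9 = 0.756.

Posterior mean ≈ 0.756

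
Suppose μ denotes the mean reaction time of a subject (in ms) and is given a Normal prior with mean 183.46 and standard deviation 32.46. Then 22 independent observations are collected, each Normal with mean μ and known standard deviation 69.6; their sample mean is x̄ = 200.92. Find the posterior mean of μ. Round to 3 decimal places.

Posterior mean ≈ 197.902

With known σ, the Normal prior is conjugate. Weight on the data is w = (n/σ²)/(n/σ² + 1/τ₀²) = 0.00454155/(0.00454155+0.00094908) = 0.82715.
Posterior mean = w·x̄ + (1−w)·μ₀ = 0.82715·200.92 + 0.17285·183.46 = 197.902.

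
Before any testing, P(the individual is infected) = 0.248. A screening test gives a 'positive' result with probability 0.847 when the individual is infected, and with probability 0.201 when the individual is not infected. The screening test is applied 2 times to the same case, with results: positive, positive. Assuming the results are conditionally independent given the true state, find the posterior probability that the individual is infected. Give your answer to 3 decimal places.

Let H be the event that the individual is infected; start with P(H) = 0.248. P('positive'|H) = 0.847, P('positive'|¬H) = 0.201.
Update on result 1 ('positive'): P(H) ← 0.847·0.2480 / (0.847·0.2480 + 0.201·0.7520) = 0.21006/0.36121 = 0.5815.
Update on result 2 ('positive'): P(H) ← 0.847·0.5815 / (0.847·0.5815 + 0.201·0.4185) = 0.49256/0.57667 = 0.8541.

Posterior P(H) ≈ 0.854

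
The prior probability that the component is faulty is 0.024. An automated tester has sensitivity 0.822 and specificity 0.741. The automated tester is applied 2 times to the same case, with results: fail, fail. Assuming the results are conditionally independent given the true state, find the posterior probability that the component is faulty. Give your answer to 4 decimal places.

Let H be the event that the component is faulty; start with P(H) = 0.024. P('fail'|H) = 0.822, P('fail'|¬H) = 0.259.
Update on result 1 ('fail'): P(H) ← 0.822·0.0240 / (0.822·0.0240 + 0.259·0.9760) = 0.019728/0.27251 = 0.0724.
Update on result 2 ('fail'): P(H) ← 0.822·0.0724 / (0.822·0.0724 + 0.259·0.9276) = 0.059507/0.29976 = 0.1985.

Posterior P(H) ≈ 0.1985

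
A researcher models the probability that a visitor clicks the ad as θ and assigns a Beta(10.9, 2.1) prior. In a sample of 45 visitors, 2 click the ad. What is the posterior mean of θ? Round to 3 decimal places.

Posterior mean ≈ 0.222

The binomial likelihood is conjugate to the Beta prior: with 2 successes and 43 failures, the posterior is Beta(10.9+2, 2.1+43) = Beta(12.9, 45.1).
E[θ | data] = 12.9/(12.9+45.1) = 0.222.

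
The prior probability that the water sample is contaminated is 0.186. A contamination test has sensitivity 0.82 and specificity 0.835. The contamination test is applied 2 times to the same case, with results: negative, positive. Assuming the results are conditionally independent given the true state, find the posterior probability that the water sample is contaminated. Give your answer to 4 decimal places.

Posterior P(H) ≈ 0.1967

Let H be the event that the water sample is contaminated; start with P(H) = 0.186. P('positive'|H) = 0.82, P('positive'|¬H) = 0.165.
Update on result 1 ('negative'): P(H) ← 0.18·0.1860 / (0.18·0.1860 + 0.835·0.8140) = 0.033480/0.71317 = 0.0469.
Update on result 2 ('positive'): P(H) ← 0.82·0.0469 / (0.82·0.0469 + 0.165·0.9531) = 0.038495/0.19575 = 0.1967.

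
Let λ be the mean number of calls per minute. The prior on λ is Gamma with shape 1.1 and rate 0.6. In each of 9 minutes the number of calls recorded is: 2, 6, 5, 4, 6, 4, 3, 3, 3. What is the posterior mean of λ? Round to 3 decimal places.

Posterior mean ≈ 3.865

The Poisson likelihood adds the total count to the shape and the number of exposure periods to the rate. Here ∑xᵢ = 36 and n = 9, so shape 1.1→37.1 and rate 0.6→9.6.
E[λ | data] = 37.1/9.6 = 3.865.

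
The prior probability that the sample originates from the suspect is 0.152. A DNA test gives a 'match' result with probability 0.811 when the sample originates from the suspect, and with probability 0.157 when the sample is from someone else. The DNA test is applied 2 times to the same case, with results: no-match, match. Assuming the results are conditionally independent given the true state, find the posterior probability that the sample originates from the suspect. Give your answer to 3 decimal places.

With H the event that the sample originates from the suspect, the joint likelihood of the observed sequence is P(data|H) = 0.189·0.811 = 0.15328 and P(data|¬H) = 0.843·0.157 = 0.13235.
Bayes: P(H|data) = 0.152·0.15328 / (0.152·0.15328 + 0.848·0.13235) = 0.023298/0.13553 = 0.1719.

Posterior P(H) ≈ 0.172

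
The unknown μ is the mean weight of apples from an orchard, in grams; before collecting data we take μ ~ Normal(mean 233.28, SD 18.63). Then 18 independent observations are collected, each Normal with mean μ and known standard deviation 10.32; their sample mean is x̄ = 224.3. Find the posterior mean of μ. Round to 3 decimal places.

Posterior mean ≈ 224.451

With known σ, the Normal prior is conjugate. Weight on the data is w = (n/σ²)/(n/σ² + 1/τ₀²) = 0.169010/(0.169010+0.00288121) = 0.98324.
Posterior mean = w·x̄ + (1−w)·μ₀ = 0.98324·224.3 + 0.016762·233.28 = 224.451.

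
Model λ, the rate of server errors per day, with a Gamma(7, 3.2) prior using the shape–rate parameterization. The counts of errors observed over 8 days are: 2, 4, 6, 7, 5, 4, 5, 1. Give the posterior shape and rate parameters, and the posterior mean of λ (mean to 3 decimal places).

Total count ∑xᵢ = 34 over n = 8 days.
Gamma is conjugate to the Poisson likelihood: posterior is Gamma(shape = 7+34 = 41, rate = 3.2+8 = 11.2).
E[λ | data] = 41/11.2 = 3.661.

Posterior: Gamma(shape=41, rate=11.2); mean ≈ 3.661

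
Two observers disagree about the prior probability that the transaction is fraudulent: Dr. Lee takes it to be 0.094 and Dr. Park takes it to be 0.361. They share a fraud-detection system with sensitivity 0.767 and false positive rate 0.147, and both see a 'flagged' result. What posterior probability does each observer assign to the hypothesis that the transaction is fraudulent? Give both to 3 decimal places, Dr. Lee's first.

Dr. Lee: 0.351; Dr. Park: 0.747

P('+'|H) = 0.767, P('+'|¬H) = 0.147.
Dr. Lee: numerator 0.767·0.094 = 0.072098; evidence = 0.072098+0.147·0.906 = 0.20528; posterior = 0.351.
Dr. Park: numerator 0.767·0.361 = 0.27689; evidence = 0.27689+0.147·0.639 = 0.37082; posterior = 0.747.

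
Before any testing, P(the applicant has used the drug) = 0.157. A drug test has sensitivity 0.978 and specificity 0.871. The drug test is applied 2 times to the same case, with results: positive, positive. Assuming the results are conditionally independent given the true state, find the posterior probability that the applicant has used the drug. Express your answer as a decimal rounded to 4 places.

With H the event that the applicant has used the drug, the joint likelihood of the observed sequence is P(data|H) = 0.978·0.978 = 0.95648 and P(data|¬H) = 0.129·0.129 = 0.016641.
Bayes: P(H|data) = 0.157·0.95648 / (0.157·0.95648 + 0.843·0.016641) = 0.15017/0.16420 = 0.9146.

Posterior P(H) ≈ 0.9146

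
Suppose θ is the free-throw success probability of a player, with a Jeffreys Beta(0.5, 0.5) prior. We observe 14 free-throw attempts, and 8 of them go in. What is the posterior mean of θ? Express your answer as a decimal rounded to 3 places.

Posterior mean ≈ 0.567

The binomial likelihood is conjugate to the Beta prior: with 8 successes and 6 failures, the posterior is Beta(0.5+8, 0.5+6) = Beta(8.5, 6.5).
Posterior mean = α/(α+β) = 8.5/15 = 0.567.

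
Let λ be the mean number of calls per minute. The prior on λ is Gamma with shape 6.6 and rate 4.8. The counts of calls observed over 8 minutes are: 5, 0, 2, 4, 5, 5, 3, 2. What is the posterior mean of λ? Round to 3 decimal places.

The Poisson likelihood adds the total count to the shape and the number of exposure periods to the rate. Here ∑xᵢ = 26 and n = 8, so shape 6.6→32.6 and rate 4.8→12.8.
Posterior mean = shape/rate = 32.6/12.8 = 2.547.

Posterior mean ≈ 2.547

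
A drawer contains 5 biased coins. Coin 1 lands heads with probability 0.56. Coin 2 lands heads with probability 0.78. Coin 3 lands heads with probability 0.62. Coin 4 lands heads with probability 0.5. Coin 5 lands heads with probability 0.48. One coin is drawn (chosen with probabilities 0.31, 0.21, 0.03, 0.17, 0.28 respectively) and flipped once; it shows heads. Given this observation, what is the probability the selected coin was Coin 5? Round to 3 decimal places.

Tabulate prior·likelihood by source: [1] prior 0.31, lik 0.56, product 0.1736; [2] prior 0.21, lik 0.78, product 0.1638; [3] prior 0.03, lik 0.62, product 0.01860; [4] prior 0.17, lik 0.5, product 0.08500; [5] prior 0.28, lik 0.48, product 0.1344.
Normalizing constant = 0.57540; the posterior for Coin 5 is its product over the sum, 0.1344/0.57540 = 0.234.

Posterior probability ≈ 0.234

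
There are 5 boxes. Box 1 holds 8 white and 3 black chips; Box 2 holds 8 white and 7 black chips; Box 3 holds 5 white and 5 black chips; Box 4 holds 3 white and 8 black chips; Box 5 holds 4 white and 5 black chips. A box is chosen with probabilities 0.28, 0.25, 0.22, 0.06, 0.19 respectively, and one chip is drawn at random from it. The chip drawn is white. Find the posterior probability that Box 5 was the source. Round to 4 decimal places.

Posterior probability ≈ 0.1542

P(white|Box 1) = 0.7273; P(white|Box 2) = 0.5333; P(white|Box 3) = 0.5; P(white|Box 4) = 0.2727; P(white|Box 5) = 0.4444.
Prior × likelihood for each source: 0.28·0.7273=0.2036, 0.25·0.5333=0.1333, 0.22·0.5=0.1100, 0.06·0.2727=0.01636, 0.19·0.4444=0.08444. Summing gives P(white) = 0.54778.
P(Box 5 | white) = 0.08444 / 0.54778 = 0.1542.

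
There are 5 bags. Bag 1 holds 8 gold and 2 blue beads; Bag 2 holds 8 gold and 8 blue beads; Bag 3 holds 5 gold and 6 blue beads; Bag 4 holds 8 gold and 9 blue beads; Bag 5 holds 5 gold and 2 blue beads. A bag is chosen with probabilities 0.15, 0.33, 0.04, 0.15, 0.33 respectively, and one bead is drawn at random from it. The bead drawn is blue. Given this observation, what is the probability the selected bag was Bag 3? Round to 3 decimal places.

Tabulate prior·likelihood by source: [1] prior 0.15, lik 0.2, product 0.03000; [2] prior 0.33, lik 0.5, product 0.1650; [3] prior 0.04, lik 0.5455, product 0.02182; [4] prior 0.15, lik 0.5294, product 0.07941; [5] prior 0.33, lik 0.2857, product 0.09429.
Normalizing constant = 0.39052; the posterior for Bag 3 is its product over the sum, 0.02182/0.39052 = 0.056.

Posterior probability ≈ 0.056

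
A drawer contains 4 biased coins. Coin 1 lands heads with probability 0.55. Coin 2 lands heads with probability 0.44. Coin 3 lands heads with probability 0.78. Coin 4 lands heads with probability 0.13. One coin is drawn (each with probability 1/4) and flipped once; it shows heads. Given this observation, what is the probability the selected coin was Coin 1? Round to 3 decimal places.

Posterior probability ≈ 0.289

P(heads|C1) = 0.55; P(heads|C2) = 0.44; P(heads|C3) = 0.78; P(heads|C4) = 0.13.
Prior × likelihood for each source: 0.25·0.55=0.1375, 0.25·0.44=0.1100, 0.25·0.78=0.1950, 0.25·0.13=0.03250. Summing gives P(heads) = 0.47500.
P(Coin 1 | heads) = 0.1375 / 0.47500 = 0.289.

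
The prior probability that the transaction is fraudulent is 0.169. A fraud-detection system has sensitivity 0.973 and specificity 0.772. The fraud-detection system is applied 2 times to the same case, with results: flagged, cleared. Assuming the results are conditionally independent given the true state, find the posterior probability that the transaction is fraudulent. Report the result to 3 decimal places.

Posterior P(H) ≈ 0.029

Let H be the event that the transaction is fraudulent; start with P(H) = 0.169. P('flagged'|H) = 0.973, P('flagged'|¬H) = 0.228.
Update on result 1 ('flagged'): P(H) ← 0.973·0.1690 / (0.973·0.1690 + 0.228·0.8310) = 0.16444/0.35391 = 0.4646.
Update on result 2 ('cleared'): P(H) ← 0.027·0.4646 / (0.027·0.4646 + 0.772·0.5354) = 0.012545/0.42585 = 0.0295.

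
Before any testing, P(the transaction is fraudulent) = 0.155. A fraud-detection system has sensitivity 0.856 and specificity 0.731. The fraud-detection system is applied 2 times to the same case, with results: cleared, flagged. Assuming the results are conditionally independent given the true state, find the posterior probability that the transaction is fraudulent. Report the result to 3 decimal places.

Posterior P(H) ≈ 0.103

With H the event that the transaction is fraudulent, the joint likelihood of the observed sequence is P(data|H) = 0.144·0.856 = 0.12326 and P(data|¬H) = 0.731·0.269 = 0.19664.
Bayes: P(H|data) = 0.155·0.12326 / (0.155·0.12326 + 0.845·0.19664) = 0.019106/0.18527 = 0.1031.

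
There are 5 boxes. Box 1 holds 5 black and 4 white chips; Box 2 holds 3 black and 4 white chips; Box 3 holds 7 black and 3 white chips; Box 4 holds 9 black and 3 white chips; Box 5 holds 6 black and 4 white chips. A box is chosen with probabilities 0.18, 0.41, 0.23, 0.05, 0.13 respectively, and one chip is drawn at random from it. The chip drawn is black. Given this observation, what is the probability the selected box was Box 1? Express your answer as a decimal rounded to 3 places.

Tabulate prior·likelihood by source: [1] prior 0.18, lik 0.5556, product 0.1000; [2] prior 0.41, lik 0.4286, product 0.1757; [3] prior 0.23, lik 0.7, product 0.1610; [4] prior 0.05, lik 0.75, product 0.03750; [5] prior 0.13, lik 0.6, product 0.07800.
Normalizing constant = 0.55221; the posterior for Box 1 is its product over the sum, 0.1000/0.55221 = 0.181.

Posterior probability ≈ 0.181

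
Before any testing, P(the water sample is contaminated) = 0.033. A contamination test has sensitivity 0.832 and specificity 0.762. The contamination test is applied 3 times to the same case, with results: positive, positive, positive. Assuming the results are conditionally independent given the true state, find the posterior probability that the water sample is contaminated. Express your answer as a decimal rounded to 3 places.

Posterior P(H) ≈ 0.593

Let H be the event that the water sample is contaminated; start with P(H) = 0.033. P('positive'|H) = 0.832, P('positive'|¬H) = 0.238.
Update on result 1 ('positive'): P(H) ← 0.832·0.0330 / (0.832·0.0330 + 0.238·0.9670) = 0.027456/0.25760 = 0.1066.
Update on result 2 ('positive'): P(H) ← 0.832·0.1066 / (0.832·0.1066 + 0.238·0.8934) = 0.088677/0.30131 = 0.2943.
Update on result 3 ('positive'): P(H) ← 0.832·0.2943 / (0.832·0.2943 + 0.238·0.7057) = 0.24486/0.41282 = 0.5931.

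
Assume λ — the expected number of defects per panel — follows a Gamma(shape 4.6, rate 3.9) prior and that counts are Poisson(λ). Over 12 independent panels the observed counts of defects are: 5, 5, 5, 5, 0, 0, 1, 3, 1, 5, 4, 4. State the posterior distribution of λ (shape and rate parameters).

Posterior: Gamma(shape=42.6, rate=15.9)

The Poisson likelihood adds the total count to the shape and the number of exposure periods to the rate. Here ∑xᵢ = 38 and n = 12, so shape 4.6→42.6 and rate 3.9→15.9.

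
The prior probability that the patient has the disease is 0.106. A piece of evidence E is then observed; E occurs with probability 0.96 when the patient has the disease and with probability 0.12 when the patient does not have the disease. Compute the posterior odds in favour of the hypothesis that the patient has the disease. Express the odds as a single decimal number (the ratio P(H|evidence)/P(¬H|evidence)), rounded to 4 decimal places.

Prior odds = 0.106/(1−0.106) = 0.11857. In log-odds, ln(0.11857) = -2.1323.
Add log likelihood ratio: ln(8.0000) = 2.0794.
Posterior log-odds = -0.052825, so posterior odds = exp(-0.052825) = 0.94855.

Posterior odds ≈ 0.9485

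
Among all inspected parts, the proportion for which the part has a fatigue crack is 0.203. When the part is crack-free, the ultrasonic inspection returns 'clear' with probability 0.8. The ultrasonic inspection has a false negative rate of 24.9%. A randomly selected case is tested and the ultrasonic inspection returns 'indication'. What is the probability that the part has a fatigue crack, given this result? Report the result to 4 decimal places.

Let H be the event that the part has a fatigue crack. P(H) = 0.203, so P(¬H) = 0.797. With E the 'indication' result, P(E|H) = 0.751 and P(E|¬H) = 0.2.
P(E) = 0.751·0.203 + 0.2·0.797 = 0.15245 + 0.15940 = 0.31185.
By Bayes' theorem, P(H|E) = 0.15245 / 0.31185 = 0.4889.

P(H | E) ≈ 0.4889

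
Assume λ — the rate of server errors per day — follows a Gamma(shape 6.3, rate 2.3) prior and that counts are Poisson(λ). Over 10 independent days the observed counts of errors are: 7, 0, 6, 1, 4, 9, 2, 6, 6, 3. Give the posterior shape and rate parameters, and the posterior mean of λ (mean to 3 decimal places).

Posterior: Gamma(shape=50.3, rate=12.3); mean ≈ 4.089

The Poisson likelihood adds the total count to the shape and the number of exposure periods to the rate. Here ∑xᵢ = 44 and n = 10, so shape 6.3→50.3 and rate 2.3→12.3.
Posterior mean = shape/rate = 50.3/12.3 = 4.089.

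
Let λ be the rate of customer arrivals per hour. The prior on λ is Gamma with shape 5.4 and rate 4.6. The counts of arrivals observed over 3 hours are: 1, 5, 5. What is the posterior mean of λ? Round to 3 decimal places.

Posterior mean ≈ 2.158

Total count ∑xᵢ = 11 over n = 3 hours.
Gamma is conjugate to the Poisson likelihood: posterior is Gamma(shape = 5.4+11 = 16.4, rate = 4.6+3 = 7.6).
Posterior mean = shape/rate = 16.4/7.6 = 2.158.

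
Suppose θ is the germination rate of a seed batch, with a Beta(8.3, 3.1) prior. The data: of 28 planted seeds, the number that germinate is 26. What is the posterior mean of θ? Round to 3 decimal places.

The binomial likelihood is conjugate to the Beta prior: with 26 successes and 2 failures, the posterior is Beta(8.3+26, 3.1+2) = Beta(34.3, 5.1).
Posterior mean = α/(α+β) = 34.3/39.4 = 0.871.

Posterior mean ≈ 0.871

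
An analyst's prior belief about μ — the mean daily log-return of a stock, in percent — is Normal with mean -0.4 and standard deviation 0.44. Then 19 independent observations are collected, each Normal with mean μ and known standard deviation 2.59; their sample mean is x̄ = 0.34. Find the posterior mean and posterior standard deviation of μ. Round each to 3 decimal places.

With known σ, the Normal prior is conjugate. Weight on the data is w = (n/σ²)/(n/σ² + 1/τ₀²) = 2.83240/(2.83240+5.16529) = 0.35415.
Posterior mean = w·x̄ + (1−w)·μ₀ = 0.35415·0.34 + 0.64585·-0.4 = -0.138. Posterior variance = 1/(2.83240+5.16529) = 0.125036, so SD = 0.354.

Posterior mean ≈ -0.138; posterior SD ≈ 0.354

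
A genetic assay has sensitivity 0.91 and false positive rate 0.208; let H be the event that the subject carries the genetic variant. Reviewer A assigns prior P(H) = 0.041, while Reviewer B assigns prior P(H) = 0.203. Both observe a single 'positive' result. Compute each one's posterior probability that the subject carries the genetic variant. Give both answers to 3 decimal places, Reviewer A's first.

P('+'|H) = 0.91, P('+'|¬H) = 0.208.
Reviewer A: numerator 0.91·0.041 = 0.037310; evidence = 0.037310+0.208·0.959 = 0.23678; posterior = 0.158.
Reviewer B: numerator 0.91·0.203 = 0.18473; evidence = 0.18473+0.208·0.797 = 0.35051; posterior = 0.527.

Reviewer A: 0.158; Reviewer B: 0.527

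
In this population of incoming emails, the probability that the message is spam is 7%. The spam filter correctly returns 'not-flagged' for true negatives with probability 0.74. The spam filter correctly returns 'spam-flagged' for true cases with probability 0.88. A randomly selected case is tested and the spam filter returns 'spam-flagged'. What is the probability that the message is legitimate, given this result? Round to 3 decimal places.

Write H for 'the message is spam'. Prior odds H:¬H = 0.07/0.93 = 0.075269. For the 'spam-flagged' outcome, the likelihood ratio is 0.88/0.26 = 3.3846.
Posterior odds = 0.075269 × 3.3846 = 0.25476, so P(H|E) = 0.25476/(1+0.25476) = 0.203. Then P(¬H|E) = 1 − 0.203 = 0.797.

P(¬H | E) ≈ 0.797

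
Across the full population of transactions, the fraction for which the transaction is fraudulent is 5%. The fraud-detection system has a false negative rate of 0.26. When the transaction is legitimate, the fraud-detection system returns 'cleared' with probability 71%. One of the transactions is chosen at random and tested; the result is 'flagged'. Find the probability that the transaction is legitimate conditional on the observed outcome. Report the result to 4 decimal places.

Let H be the event that the transaction is fraudulent. P(H) = 0.05, so P(¬H) = 0.95. With E the 'flagged' result, P(E|H) = 0.74 and P(E|¬H) = 0.29.
P(E) = 0.74·0.05 + 0.29·0.95 = 0.037000 + 0.27550 = 0.31250.
By Bayes' theorem, P(H|E) = 0.037000 / 0.31250 = 0.1184. Hence P(¬H|E) = 1 − 0.1184 = 0.8816.

P(¬H | E) ≈ 0.8816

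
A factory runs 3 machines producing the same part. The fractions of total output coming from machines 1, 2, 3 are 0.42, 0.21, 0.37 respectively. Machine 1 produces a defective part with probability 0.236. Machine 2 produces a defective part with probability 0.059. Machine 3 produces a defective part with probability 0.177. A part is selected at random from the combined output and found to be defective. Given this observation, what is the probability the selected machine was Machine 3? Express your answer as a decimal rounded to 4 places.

P(defective|M1) = 0.236; P(defective|M2) = 0.059; P(defective|M3) = 0.177.
Prior × likelihood for each source: 0.42·0.236=0.09912, 0.21·0.059=0.01239, 0.37·0.177=0.06549. Summing gives P(defective) = 0.17700.
P(Machine 3 | defective) = 0.06549 / 0.17700 = 0.3700.

Posterior probability ≈ 0.3700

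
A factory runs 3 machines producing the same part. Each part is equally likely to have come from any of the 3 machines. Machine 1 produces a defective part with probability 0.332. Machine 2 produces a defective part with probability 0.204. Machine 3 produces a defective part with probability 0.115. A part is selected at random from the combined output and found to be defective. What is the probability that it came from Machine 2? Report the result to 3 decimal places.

Posterior probability ≈ 0.313

Tabulate prior·likelihood by source: [1] prior 0.333333, lik 0.332, product 0.1107; [2] prior 0.333333, lik 0.204, product 0.06800; [3] prior 0.333333, lik 0.115, product 0.03833.
Normalizing constant = 0.21700; the posterior for Machine 2 is its product over the sum, 0.06800/0.21700 = 0.313.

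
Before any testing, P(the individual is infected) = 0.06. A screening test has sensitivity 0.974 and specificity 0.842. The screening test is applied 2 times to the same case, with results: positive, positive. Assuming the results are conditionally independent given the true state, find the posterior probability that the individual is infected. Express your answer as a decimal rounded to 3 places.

With H the event that the individual is infected, the joint likelihood of the observed sequence is P(data|H) = 0.974·0.974 = 0.94868 and P(data|¬H) = 0.158·0.158 = 0.024964.
Bayes: P(H|data) = 0.06·0.94868 / (0.06·0.94868 + 0.94·0.024964) = 0.056921/0.080387 = 0.7081.

Posterior P(H) ≈ 0.708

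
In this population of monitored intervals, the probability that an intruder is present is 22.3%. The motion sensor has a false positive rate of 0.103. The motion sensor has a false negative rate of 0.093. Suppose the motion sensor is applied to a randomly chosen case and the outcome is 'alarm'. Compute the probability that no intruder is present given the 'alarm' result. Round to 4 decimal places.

Write H for 'an intruder is present'. Prior odds H:¬H = 0.223/0.777 = 0.28700. For the 'alarm' outcome, the likelihood ratio is 0.907/0.103 = 8.8058.
Posterior odds = 0.28700 × 8.8058 = 2.5273, so P(H|E) = 2.5273/(1+2.5273) = 0.7165. Then P(¬H|E) = 1 − 0.7165 = 0.2835.

P(¬H | E) ≈ 0.2835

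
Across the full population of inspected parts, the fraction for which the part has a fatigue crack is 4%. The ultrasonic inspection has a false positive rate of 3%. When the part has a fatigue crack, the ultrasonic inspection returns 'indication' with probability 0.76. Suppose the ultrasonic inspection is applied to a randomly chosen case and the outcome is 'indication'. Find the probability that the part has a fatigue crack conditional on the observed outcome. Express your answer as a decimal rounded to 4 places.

Write H for 'the part has a fatigue crack'. Prior odds H:¬H = 0.04/0.96 = 0.041667. For the 'indication' outcome, the likelihood ratio is 0.76/0.03 = 25.333.
Posterior odds = 0.041667 × 25.333 = 1.0556, so P(H|E) = 1.0556/(1+1.0556) = 0.5135.

P(H | E) ≈ 0.5135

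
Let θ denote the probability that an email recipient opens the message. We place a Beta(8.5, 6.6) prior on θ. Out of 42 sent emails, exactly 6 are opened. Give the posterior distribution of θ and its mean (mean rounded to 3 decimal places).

The binomial likelihood is conjugate to the Beta prior: with 6 successes and 36 failures, the posterior is Beta(8.5+6, 6.6+36) = Beta(14.5, 42.6).
Posterior mean = α/(α+β) = 14.5/57.1 = 0.254.

Posterior: Beta(14.5, 42.6); mean ≈ 0.254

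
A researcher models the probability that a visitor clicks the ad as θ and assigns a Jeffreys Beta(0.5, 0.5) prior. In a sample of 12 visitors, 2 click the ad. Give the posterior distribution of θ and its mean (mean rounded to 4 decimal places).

Posterior: Beta(2.5, 10.5); mean ≈ 0.1923

Observing 2 successes and 10 failures updates Beta(0.5, 0.5) by adding the success and failure counts to the two shape parameters: α = 0.5+2 = 2.5, β = 0.5+10 = 10.5.
Posterior mean = α/(α+β) = 2.5/13 = 0.1923.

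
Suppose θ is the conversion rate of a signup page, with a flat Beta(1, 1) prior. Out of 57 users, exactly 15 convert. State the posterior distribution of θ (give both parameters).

The binomial likelihood is conjugate to the Beta prior: with 15 successes and 42 failures, the posterior is Beta(1+15, 1+42) = Beta(16, 43).

Posterior: Beta(16, 43)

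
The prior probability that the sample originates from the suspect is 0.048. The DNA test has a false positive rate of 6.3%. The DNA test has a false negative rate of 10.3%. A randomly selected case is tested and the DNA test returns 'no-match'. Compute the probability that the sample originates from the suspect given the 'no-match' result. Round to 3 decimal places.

P(H | E) ≈ 0.006

Let H be the event that the sample originates from the suspect. P(H) = 0.048, so P(¬H) = 0.952. With E the 'no-match' result, P(E|H) = 0.103 and P(E|¬H) = 0.937.
P(E) = 0.103·0.048 + 0.937·0.952 = 0.0049440 + 0.89202 = 0.89697.
By Bayes' theorem, P(H|E) = 0.0049440 / 0.89697 = 0.006.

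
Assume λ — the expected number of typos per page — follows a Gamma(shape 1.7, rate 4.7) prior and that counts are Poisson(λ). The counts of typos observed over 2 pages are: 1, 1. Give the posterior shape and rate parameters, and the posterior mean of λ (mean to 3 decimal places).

Total count ∑xᵢ = 2 over n = 2 pages.
Gamma is conjugate to the Poisson likelihood: posterior is Gamma(shape = 1.7+2 = 3.7, rate = 4.7+2 = 6.7).
E[λ | data] = 3.7/6.7 = 0.552.

Posterior: Gamma(shape=3.7, rate=6.7); mean ≈ 0.552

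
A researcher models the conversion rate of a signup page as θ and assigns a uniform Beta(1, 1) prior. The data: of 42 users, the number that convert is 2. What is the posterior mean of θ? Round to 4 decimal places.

The binomial likelihood is conjugate to the Beta prior: with 2 successes and 40 failures, the posterior is Beta(1+2, 1+40) = Beta(3, 41).
E[θ | data] = 3/(3+41) = 0.0682.

Posterior mean ≈ 0.0682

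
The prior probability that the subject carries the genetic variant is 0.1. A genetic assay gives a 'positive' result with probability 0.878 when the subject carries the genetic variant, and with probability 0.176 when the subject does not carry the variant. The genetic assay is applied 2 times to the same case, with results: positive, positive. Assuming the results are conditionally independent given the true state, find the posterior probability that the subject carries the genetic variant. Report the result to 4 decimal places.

Posterior P(H) ≈ 0.7344

Let H be the event that the subject carries the genetic variant; start with P(H) = 0.1. P('positive'|H) = 0.878, P('positive'|¬H) = 0.176.
Update on result 1 ('positive'): P(H) ← 0.878·0.1000 / (0.878·0.1000 + 0.176·0.9000) = 0.087800/0.24620 = 0.3566.
Update on result 2 ('positive'): P(H) ← 0.878·0.3566 / (0.878·0.3566 + 0.176·0.6434) = 0.31311/0.42635 = 0.7344.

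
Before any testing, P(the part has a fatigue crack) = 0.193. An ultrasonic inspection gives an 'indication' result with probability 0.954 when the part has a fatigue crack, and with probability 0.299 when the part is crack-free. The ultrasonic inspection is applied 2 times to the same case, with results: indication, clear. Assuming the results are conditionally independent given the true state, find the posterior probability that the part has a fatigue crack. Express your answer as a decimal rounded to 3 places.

Posterior P(H) ≈ 0.048

With H the event that the part has a fatigue crack, the joint likelihood of the observed sequence is P(data|H) = 0.954·0.046 = 0.043884 and P(data|¬H) = 0.299·0.701 = 0.20960.
Bayes: P(H|data) = 0.193·0.043884 / (0.193·0.043884 + 0.807·0.20960) = 0.0084696/0.17762 = 0.0477.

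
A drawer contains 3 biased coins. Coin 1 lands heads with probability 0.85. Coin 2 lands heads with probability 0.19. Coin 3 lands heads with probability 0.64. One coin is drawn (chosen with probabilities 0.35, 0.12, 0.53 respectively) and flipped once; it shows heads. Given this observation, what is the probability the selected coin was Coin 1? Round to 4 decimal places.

Posterior probability ≈ 0.4511

Tabulate prior·likelihood by source: [1] prior 0.35, lik 0.85, product 0.2975; [2] prior 0.12, lik 0.19, product 0.02280; [3] prior 0.53, lik 0.64, product 0.3392.
Normalizing constant = 0.65950; the posterior for Coin 1 is its product over the sum, 0.2975/0.65950 = 0.4511.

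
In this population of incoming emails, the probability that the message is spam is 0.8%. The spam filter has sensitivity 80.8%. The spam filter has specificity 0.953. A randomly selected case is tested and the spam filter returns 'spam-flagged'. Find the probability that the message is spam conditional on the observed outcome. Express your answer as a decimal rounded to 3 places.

P(H | E) ≈ 0.122

Let H be the event that the message is spam. P(H) = 0.008, so P(¬H) = 0.992. With E the 'spam-flagged' result, P(E|H) = 0.808 and P(E|¬H) = 0.047.
P(E) = 0.808·0.008 + 0.047·0.992 = 0.0064640 + 0.046624 = 0.053088.
By Bayes' theorem, P(H|E) = 0.0064640 / 0.053088 = 0.122.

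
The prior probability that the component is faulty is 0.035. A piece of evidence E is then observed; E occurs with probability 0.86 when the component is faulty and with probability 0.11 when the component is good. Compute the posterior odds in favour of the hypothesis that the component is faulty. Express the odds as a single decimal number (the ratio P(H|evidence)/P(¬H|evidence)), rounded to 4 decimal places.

Prior odds = 0.035/(1−0.035) = 0.036269. In log-odds, ln(0.036269) = -3.3168.
Add log likelihood ratio: ln(7.8182) = 2.0565.
Posterior log-odds = -1.2603, so posterior odds = exp(-1.2603) = 0.28356.

Posterior odds ≈ 0.2836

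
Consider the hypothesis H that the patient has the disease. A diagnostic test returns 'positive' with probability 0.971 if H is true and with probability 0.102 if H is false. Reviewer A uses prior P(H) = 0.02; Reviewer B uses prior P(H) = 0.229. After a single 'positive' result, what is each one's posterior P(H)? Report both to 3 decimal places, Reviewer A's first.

The likelihood ratio for a 'positive' result is 0.971/0.102 = 9.5196.
Reviewer A: prior odds 0.02/0.98 = 0.020408; posterior odds 0.19428; posterior probability 0.163.
Reviewer B: prior odds 0.229/0.771 = 0.29702; posterior odds 2.8275; posterior probability 0.739.

Reviewer A: 0.163; Reviewer B: 0.739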